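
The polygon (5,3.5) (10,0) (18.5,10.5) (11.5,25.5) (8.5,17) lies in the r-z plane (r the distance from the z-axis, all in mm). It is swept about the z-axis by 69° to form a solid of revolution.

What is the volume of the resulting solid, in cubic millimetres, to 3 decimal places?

Volume = 2373.756 mm³

Profile (r,z), 5 vertices: (5,3.5) (10,0) (18.5,10.5) (11.5,25.5) (8.5,17)
edge 0: (5,3.5)→(10,0)  cross = 5·0 − 10·3.5 = -35.0000; (r_i+r_j)·cross = 15·-35.0000 = -525.0000
edge 1: (10,0)→(18.5,10.5)  cross = 10·10.5 − 18.5·0 = 105.0000; (r_i+r_j)·cross = 28.5·105.0000 = 2992.5000
edge 2: (18.5,10.5)→(11.5,25.5)  cross = 18.5·25.5 − 11.5·10.5 = 351.0000; (r_i+r_j)·cross = 30·351.0000 = 10530.0000
edge 3: (11.5,25.5)→(8.5,17)  cross = 11.5·17 − 8.5·25.5 = -21.2500; (r_i+r_j)·cross = 20·-21.2500 = -425.0000
edge 4: (8.5,17)→(5,3.5)  cross = 8.5·3.5 − 5·17 = -55.2500; (r_i+r_j)·cross = 13.5·-55.2500 = -745.8750
Σcross = 344.5000 → A = |Σcross|/2 = 172.2500 mm²
Σ(r_i+r_j)·cross = 11826.6250 → first moment M = |Σ|/6 = 1971.1042
R_c = M/A = 1971.1042/172.2500 = 11.4433 mm
θ = 69° = 1.204277 rad
V = θ·R_c·A = 1.204277·11.4433·172.2500 = 2373.756 mm³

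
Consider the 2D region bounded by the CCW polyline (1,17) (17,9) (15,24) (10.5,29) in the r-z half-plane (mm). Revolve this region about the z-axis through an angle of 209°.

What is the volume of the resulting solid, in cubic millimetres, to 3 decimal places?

Profile (r,z), 4 vertices: (1,17) (17,9) (15,24) (10.5,29)
edge 0: (1,17)→(17,9)  cross = 1·9 − 17·17 = -280.0000; (r_i+r_j)·cross = 18·-280.0000 = -5040.0000
edge 1: (17,9)→(15,24)  cross = 17·24 − 15·9 = 273.0000; (r_i+r_j)·cross = 32·273.0000 = 8736.0000
edge 2: (15,24)→(10.5,29)  cross = 15·29 − 10.5·24 = 183.0000; (r_i+r_j)·cross = 25.5·183.0000 = 4666.5000
edge 3: (10.5,29)→(1,17)  cross = 10.5·17 − 1·29 = 149.5000; (r_i+r_j)·cross = 11.5·149.5000 = 1719.2500
Σcross = 325.5000 → A = |Σcross|/2 = 162.7500 mm²
Σ(r_i+r_j)·cross = 10081.7500 → first moment M = |Σ|/6 = 1680.2917
R_c = M/A = 1680.2917/162.7500 = 10.3244 mm
θ = 209° = 3.647738 rad
V = θ·R_c·A = 3.647738·10.3244·162.7500 = 6129.264 mm³

Volume = 6129.264 mm³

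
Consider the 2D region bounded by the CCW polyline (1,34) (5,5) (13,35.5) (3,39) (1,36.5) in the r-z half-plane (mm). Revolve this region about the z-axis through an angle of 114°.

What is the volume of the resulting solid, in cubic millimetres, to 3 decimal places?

Profile (r,z), 5 vertices: (1,34) (5,5) (13,35.5) (3,39) (1,36.5)
edge 0: (1,34)→(5,5)  cross = 1·5 − 5·34 = -165.0000; (r_i+r_j)·cross = 6·-165.0000 = -990.0000
edge 1: (5,5)→(13,35.5)  cross = 5·35.5 − 13·5 = 112.5000; (r_i+r_j)·cross = 18·112.5000 = 2025.0000
edge 2: (13,35.5)→(3,39)  cross = 13·39 − 3·35.5 = 400.5000; (r_i+r_j)·cross = 16·400.5000 = 6408.0000
edge 3: (3,39)→(1,36.5)  cross = 3·36.5 − 1·39 = 70.5000; (r_i+r_j)·cross = 4·70.5000 = 282.0000
edge 4: (1,36.5)→(1,34)  cross = 1·34 − 1·36.5 = -2.5000; (r_i+r_j)·cross = 2·-2.5000 = -5.0000
Σcross = 416.0000 → A = |Σcross|/2 = 208.0000 mm²
Σ(r_i+r_j)·cross = 7720.0000 → first moment M = |Σ|/6 = 1286.6667
R_c = M/A = 1286.6667/208.0000 = 6.1859 mm
θ = 114° = 1.989675 rad
V = θ·R_c·A = 1.989675·6.1859·208.0000 = 2560.049 mm³

Volume = 2560.049 mm³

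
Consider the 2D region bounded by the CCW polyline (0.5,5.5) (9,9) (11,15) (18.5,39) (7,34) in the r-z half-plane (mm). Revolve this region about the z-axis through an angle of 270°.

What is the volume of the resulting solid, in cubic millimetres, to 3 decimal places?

Volume = 10996.360 mm³

Profile (r,z), 5 vertices: (0.5,5.5) (9,9) (11,15) (18.5,39) (7,34)
edge 0: (0.5,5.5)→(9,9)  cross = 0.5·9 − 9·5.5 = -45.0000; (r_i+r_j)·cross = 9.5·-45.0000 = -427.5000
edge 1: (9,9)→(11,15)  cross = 9·15 − 11·9 = 36.0000; (r_i+r_j)·cross = 20·36.0000 = 720.0000
edge 2: (11,15)→(18.5,39)  cross = 11·39 − 18.5·15 = 151.5000; (r_i+r_j)·cross = 29.5·151.5000 = 4469.2500
edge 3: (18.5,39)→(7,34)  cross = 18.5·34 − 7·39 = 356.0000; (r_i+r_j)·cross = 25.5·356.0000 = 9078.0000
edge 4: (7,34)→(0.5,5.5)  cross = 7·5.5 − 0.5·34 = 21.5000; (r_i+r_j)·cross = 7.5·21.5000 = 161.2500
Σcross = 520.0000 → A = |Σcross|/2 = 260.0000 mm²
Σ(r_i+r_j)·cross = 14001.0000 → first moment M = |Σ|/6 = 2333.5000
R_c = M/A = 2333.5000/260.0000 = 8.9750 mm
θ = 270° = 4.712389 rad
V = θ·R_c·A = 4.712389·8.9750·260.0000 = 10996.360 mm³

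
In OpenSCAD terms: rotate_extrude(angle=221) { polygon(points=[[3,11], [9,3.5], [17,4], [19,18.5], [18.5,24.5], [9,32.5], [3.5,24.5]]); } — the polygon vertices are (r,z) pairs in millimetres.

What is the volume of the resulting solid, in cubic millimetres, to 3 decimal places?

Volume = 14858.089 mm³

Profile (r,z), 7 vertices: (3,11) (9,3.5) (17,4) (19,18.5) (18.5,24.5) (9,32.5) (3.5,24.5)
edge 0: (3,11)→(9,3.5)  cross = 3·3.5 − 9·11 = -88.5000; (r_i+r_j)·cross = 12·-88.5000 = -1062.0000
edge 1: (9,3.5)→(17,4)  cross = 9·4 − 17·3.5 = -23.5000; (r_i+r_j)·cross = 26·-23.5000 = -611.0000
edge 2: (17,4)→(19,18.5)  cross = 17·18.5 − 19·4 = 238.5000; (r_i+r_j)·cross = 36·238.5000 = 8586.0000
edge 3: (19,18.5)→(18.5,24.5)  cross = 19·24.5 − 18.5·18.5 = 123.2500; (r_i+r_j)·cross = 37.5·123.2500 = 4621.8750
edge 4: (18.5,24.5)→(9,32.5)  cross = 18.5·32.5 − 9·24.5 = 380.7500; (r_i+r_j)·cross = 27.5·380.7500 = 10470.6250
edge 5: (9,32.5)→(3.5,24.5)  cross = 9·24.5 − 3.5·32.5 = 106.7500; (r_i+r_j)·cross = 12.5·106.7500 = 1334.3750
edge 6: (3.5,24.5)→(3,11)  cross = 3.5·11 − 3·24.5 = -35.0000; (r_i+r_j)·cross = 6.5·-35.0000 = -227.5000
Σcross = 702.2500 → A = |Σcross|/2 = 351.1250 mm²
Σ(r_i+r_j)·cross = 23112.3750 → first moment M = |Σ|/6 = 3852.0625
R_c = M/A = 3852.0625/351.1250 = 10.9706 mm
θ = 221° = 3.857178 rad
V = θ·R_c·A = 3.857178·10.9706·351.1250 = 14858.089 mm³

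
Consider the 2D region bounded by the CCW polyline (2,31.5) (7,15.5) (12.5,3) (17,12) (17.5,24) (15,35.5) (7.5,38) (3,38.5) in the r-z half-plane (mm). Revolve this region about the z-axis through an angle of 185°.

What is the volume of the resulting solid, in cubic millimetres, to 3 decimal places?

Profile (r,z), 8 vertices: (2,31.5) (7,15.5) (12.5,3) (17,12) (17.5,24) (15,35.5) (7.5,38) (3,38.5)
edge 0: (2,31.5)→(7,15.5)  cross = 2·15.5 − 7·31.5 = -189.5000; (r_i+r_j)·cross = 9·-189.5000 = -1705.5000
edge 1: (7,15.5)→(12.5,3)  cross = 7·3 − 12.5·15.5 = -172.7500; (r_i+r_j)·cross = 19.5·-172.7500 = -3368.6250
edge 2: (12.5,3)→(17,12)  cross = 12.5·12 − 17·3 = 99.0000; (r_i+r_j)·cross = 29.5·99.0000 = 2920.5000
edge 3: (17,12)→(17.5,24)  cross = 17·24 − 17.5·12 = 198.0000; (r_i+r_j)·cross = 34.5·198.0000 = 6831.0000
edge 4: (17.5,24)→(15,35.5)  cross = 17.5·35.5 − 15·24 = 261.2500; (r_i+r_j)·cross = 32.5·261.2500 = 8490.6250
edge 5: (15,35.5)→(7.5,38)  cross = 15·38 − 7.5·35.5 = 303.7500; (r_i+r_j)·cross = 22.5·303.7500 = 6834.3750
edge 6: (7.5,38)→(3,38.5)  cross = 7.5·38.5 − 3·38 = 174.7500; (r_i+r_j)·cross = 10.5·174.7500 = 1834.8750
edge 7: (3,38.5)→(2,31.5)  cross = 3·31.5 − 2·38.5 = 17.5000; (r_i+r_j)·cross = 5·17.5000 = 87.5000
Σcross = 692.0000 → A = |Σcross|/2 = 346.0000 mm²
Σ(r_i+r_j)·cross = 21924.7500 → first moment M = |Σ|/6 = 3654.1250
R_c = M/A = 3654.1250/346.0000 = 10.5611 mm
θ = 185° = 3.228859 rad
V = θ·R_c·A = 3.228859·10.5611·346.0000 = 11798.655 mm³

Volume = 11798.655 mm³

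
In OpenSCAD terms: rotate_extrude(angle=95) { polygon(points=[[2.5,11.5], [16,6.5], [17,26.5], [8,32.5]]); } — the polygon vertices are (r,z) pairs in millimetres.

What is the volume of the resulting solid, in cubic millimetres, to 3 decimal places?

Volume = 4384.885 mm³

Profile (r,z), 4 vertices: (2.5,11.5) (16,6.5) (17,26.5) (8,32.5)
edge 0: (2.5,11.5)→(16,6.5)  cross = 2.5·6.5 − 16·11.5 = -167.7500; (r_i+r_j)·cross = 18.5·-167.7500 = -3103.3750
edge 1: (16,6.5)→(17,26.5)  cross = 16·26.5 − 17·6.5 = 313.5000; (r_i+r_j)·cross = 33·313.5000 = 10345.5000
edge 2: (17,26.5)→(8,32.5)  cross = 17·32.5 − 8·26.5 = 340.5000; (r_i+r_j)·cross = 25·340.5000 = 8512.5000
edge 3: (8,32.5)→(2.5,11.5)  cross = 8·11.5 − 2.5·32.5 = 10.7500; (r_i+r_j)·cross = 10.5·10.7500 = 112.8750
Σcross = 497.0000 → A = |Σcross|/2 = 248.5000 mm²
Σ(r_i+r_j)·cross = 15867.5000 → first moment M = |Σ|/6 = 2644.5833
R_c = M/A = 2644.5833/248.5000 = 10.6422 mm
θ = 95° = 1.658063 rad
V = θ·R_c·A = 1.658063·10.6422·248.5000 = 4384.885 mm³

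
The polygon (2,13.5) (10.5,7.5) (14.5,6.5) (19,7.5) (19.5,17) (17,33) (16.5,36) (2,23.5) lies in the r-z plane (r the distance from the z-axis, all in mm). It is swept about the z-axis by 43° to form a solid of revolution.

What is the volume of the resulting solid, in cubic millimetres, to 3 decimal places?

Volume = 3086.490 mm³

Profile (r,z), 8 vertices: (2,13.5) (10.5,7.5) (14.5,6.5) (19,7.5) (19.5,17) (17,33) (16.5,36) (2,23.5)
edge 0: (2,13.5)→(10.5,7.5)  cross = 2·7.5 − 10.5·13.5 = -126.7500; (r_i+r_j)·cross = 12.5·-126.7500 = -1584.3750
edge 1: (10.5,7.5)→(14.5,6.5)  cross = 10.5·6.5 − 14.5·7.5 = -40.5000; (r_i+r_j)·cross = 25·-40.5000 = -1012.5000
edge 2: (14.5,6.5)→(19,7.5)  cross = 14.5·7.5 − 19·6.5 = -14.7500; (r_i+r_j)·cross = 33.5·-14.7500 = -494.1250
edge 3: (19,7.5)→(19.5,17)  cross = 19·17 − 19.5·7.5 = 176.7500; (r_i+r_j)·cross = 38.5·176.7500 = 6804.8750
edge 4: (19.5,17)→(17,33)  cross = 19.5·33 − 17·17 = 354.5000; (r_i+r_j)·cross = 36.5·354.5000 = 12939.2500
edge 5: (17,33)→(16.5,36)  cross = 17·36 − 16.5·33 = 67.5000; (r_i+r_j)·cross = 33.5·67.5000 = 2261.2500
edge 6: (16.5,36)→(2,23.5)  cross = 16.5·23.5 − 2·36 = 315.7500; (r_i+r_j)·cross = 18.5·315.7500 = 5841.3750
edge 7: (2,23.5)→(2,13.5)  cross = 2·13.5 − 2·23.5 = -20.0000; (r_i+r_j)·cross = 4·-20.0000 = -80.0000
Σcross = 712.5000 → A = |Σcross|/2 = 356.2500 mm²
Σ(r_i+r_j)·cross = 24675.7500 → first moment M = |Σ|/6 = 4112.6250
R_c = M/A = 4112.6250/356.2500 = 11.5442 mm
θ = 43° = 0.750492 rad
V = θ·R_c·A = 0.750492·11.5442·356.2500 = 3086.490 mm³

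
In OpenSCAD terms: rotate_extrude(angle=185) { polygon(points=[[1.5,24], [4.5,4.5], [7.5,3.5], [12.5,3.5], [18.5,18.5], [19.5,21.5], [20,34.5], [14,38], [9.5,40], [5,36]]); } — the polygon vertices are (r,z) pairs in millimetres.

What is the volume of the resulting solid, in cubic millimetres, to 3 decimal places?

Profile (r,z), 10 vertices: (1.5,24) (4.5,4.5) (7.5,3.5) (12.5,3.5) (18.5,18.5) (19.5,21.5) (20,34.5) (14,38) (9.5,40) (5,36)
edge 0: (1.5,24)→(4.5,4.5)  cross = 1.5·4.5 − 4.5·24 = -101.2500; (r_i+r_j)·cross = 6·-101.2500 = -607.5000
edge 1: (4.5,4.5)→(7.5,3.5)  cross = 4.5·3.5 − 7.5·4.5 = -18.0000; (r_i+r_j)·cross = 12·-18.0000 = -216.0000
edge 2: (7.5,3.5)→(12.5,3.5)  cross = 7.5·3.5 − 12.5·3.5 = -17.5000; (r_i+r_j)·cross = 20·-17.5000 = -350.0000
edge 3: (12.5,3.5)→(18.5,18.5)  cross = 12.5·18.5 − 18.5·3.5 = 166.5000; (r_i+r_j)·cross = 31·166.5000 = 5161.5000
edge 4: (18.5,18.5)→(19.5,21.5)  cross = 18.5·21.5 − 19.5·18.5 = 37.0000; (r_i+r_j)·cross = 38·37.0000 = 1406.0000
edge 5: (19.5,21.5)→(20,34.5)  cross = 19.5·34.5 − 20·21.5 = 242.7500; (r_i+r_j)·cross = 39.5·242.7500 = 9588.6250
edge 6: (20,34.5)→(14,38)  cross = 20·38 − 14·34.5 = 277.0000; (r_i+r_j)·cross = 34·277.0000 = 9418.0000
edge 7: (14,38)→(9.5,40)  cross = 14·40 − 9.5·38 = 199.0000; (r_i+r_j)·cross = 23.5·199.0000 = 4676.5000
edge 8: (9.5,40)→(5,36)  cross = 9.5·36 − 5·40 = 142.0000; (r_i+r_j)·cross = 14.5·142.0000 = 2059.0000
edge 9: (5,36)→(1.5,24)  cross = 5·24 − 1.5·36 = 66.0000; (r_i+r_j)·cross = 6.5·66.0000 = 429.0000
Σcross = 993.5000 → A = |Σcross|/2 = 496.7500 mm²
Σ(r_i+r_j)·cross = 31565.1250 → first moment M = |Σ|/6 = 5260.8542
R_c = M/A = 5260.8542/496.7500 = 10.5905 mm
θ = 185° = 3.228859 rad
V = θ·R_c·A = 3.228859·10.5905·496.7500 = 16986.557 mm³

Volume = 16986.557 mm³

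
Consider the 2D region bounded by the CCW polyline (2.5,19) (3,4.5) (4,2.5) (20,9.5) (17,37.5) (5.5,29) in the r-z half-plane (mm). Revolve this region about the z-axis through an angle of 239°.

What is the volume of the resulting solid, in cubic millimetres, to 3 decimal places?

Profile (r,z), 6 vertices: (2.5,19) (3,4.5) (4,2.5) (20,9.5) (17,37.5) (5.5,29)
edge 0: (2.5,19)→(3,4.5)  cross = 2.5·4.5 − 3·19 = -45.7500; (r_i+r_j)·cross = 5.5·-45.7500 = -251.6250
edge 1: (3,4.5)→(4,2.5)  cross = 3·2.5 − 4·4.5 = -10.5000; (r_i+r_j)·cross = 7·-10.5000 = -73.5000
edge 2: (4,2.5)→(20,9.5)  cross = 4·9.5 − 20·2.5 = -12.0000; (r_i+r_j)·cross = 24·-12.0000 = -288.0000
edge 3: (20,9.5)→(17,37.5)  cross = 20·37.5 − 17·9.5 = 588.5000; (r_i+r_j)·cross = 37·588.5000 = 21774.5000
edge 4: (17,37.5)→(5.5,29)  cross = 17·29 − 5.5·37.5 = 286.7500; (r_i+r_j)·cross = 22.5·286.7500 = 6451.8750
edge 5: (5.5,29)→(2.5,19)  cross = 5.5·19 − 2.5·29 = 32.0000; (r_i+r_j)·cross = 8·32.0000 = 256.0000
Σcross = 839.0000 → A = |Σcross|/2 = 419.5000 mm²
Σ(r_i+r_j)·cross = 27869.2500 → first moment M = |Σ|/6 = 4644.8750
R_c = M/A = 4644.8750/419.5000 = 11.0724 mm
θ = 239° = 4.171337 rad
V = θ·R_c·A = 4.171337·11.0724·419.5000 = 19375.339 mm³

Volume = 19375.339 mm³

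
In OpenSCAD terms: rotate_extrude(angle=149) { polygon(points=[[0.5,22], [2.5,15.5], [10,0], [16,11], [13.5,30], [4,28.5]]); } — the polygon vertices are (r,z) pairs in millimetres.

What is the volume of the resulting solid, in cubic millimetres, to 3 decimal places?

Volume = 6728.899 mm³

Profile (r,z), 6 vertices: (0.5,22) (2.5,15.5) (10,0) (16,11) (13.5,30) (4,28.5)
edge 0: (0.5,22)→(2.5,15.5)  cross = 0.5·15.5 − 2.5·22 = -47.2500; (r_i+r_j)·cross = 3·-47.2500 = -141.7500
edge 1: (2.5,15.5)→(10,0)  cross = 2.5·0 − 10·15.5 = -155.0000; (r_i+r_j)·cross = 12.5·-155.0000 = -1937.5000
edge 2: (10,0)→(16,11)  cross = 10·11 − 16·0 = 110.0000; (r_i+r_j)·cross = 26·110.0000 = 2860.0000
edge 3: (16,11)→(13.5,30)  cross = 16·30 − 13.5·11 = 331.5000; (r_i+r_j)·cross = 29.5·331.5000 = 9779.2500
edge 4: (13.5,30)→(4,28.5)  cross = 13.5·28.5 − 4·30 = 264.7500; (r_i+r_j)·cross = 17.5·264.7500 = 4633.1250
edge 5: (4,28.5)→(0.5,22)  cross = 4·22 − 0.5·28.5 = 73.7500; (r_i+r_j)·cross = 4.5·73.7500 = 331.8750
Σcross = 577.7500 → A = |Σcross|/2 = 288.8750 mm²
Σ(r_i+r_j)·cross = 15525.0000 → first moment M = |Σ|/6 = 2587.5000
R_c = M/A = 2587.5000/288.8750 = 8.9572 mm
θ = 149° = 2.600541 rad
V = θ·R_c·A = 2.600541·8.9572·288.8750 = 6728.899 mm³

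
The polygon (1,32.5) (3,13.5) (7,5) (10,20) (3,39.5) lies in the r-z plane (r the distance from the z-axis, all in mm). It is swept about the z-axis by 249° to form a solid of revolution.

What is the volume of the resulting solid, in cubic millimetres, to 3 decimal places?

Volume = 3611.418 mm³

Profile (r,z), 5 vertices: (1,32.5) (3,13.5) (7,5) (10,20) (3,39.5)
edge 0: (1,32.5)→(3,13.5)  cross = 1·13.5 − 3·32.5 = -84.0000; (r_i+r_j)·cross = 4·-84.0000 = -336.0000
edge 1: (3,13.5)→(7,5)  cross = 3·5 − 7·13.5 = -79.5000; (r_i+r_j)·cross = 10·-79.5000 = -795.0000
edge 2: (7,5)→(10,20)  cross = 7·20 − 10·5 = 90.0000; (r_i+r_j)·cross = 17·90.0000 = 1530.0000
edge 3: (10,20)→(3,39.5)  cross = 10·39.5 − 3·20 = 335.0000; (r_i+r_j)·cross = 13·335.0000 = 4355.0000
edge 4: (3,39.5)→(1,32.5)  cross = 3·32.5 − 1·39.5 = 58.0000; (r_i+r_j)·cross = 4·58.0000 = 232.0000
Σcross = 319.5000 → A = |Σcross|/2 = 159.7500 mm²
Σ(r_i+r_j)·cross = 4986.0000 → first moment M = |Σ|/6 = 831.0000
R_c = M/A = 831.0000/159.7500 = 5.2019 mm
θ = 249° = 4.345870 rad
V = θ·R_c·A = 4.345870·5.2019·159.7500 = 3611.418 mm³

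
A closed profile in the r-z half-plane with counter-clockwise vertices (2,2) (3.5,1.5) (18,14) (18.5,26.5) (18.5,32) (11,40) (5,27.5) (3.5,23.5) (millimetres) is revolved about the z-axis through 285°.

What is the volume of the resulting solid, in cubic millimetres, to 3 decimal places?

Profile (r,z), 8 vertices: (2,2) (3.5,1.5) (18,14) (18.5,26.5) (18.5,32) (11,40) (5,27.5) (3.5,23.5)
edge 0: (2,2)→(3.5,1.5)  cross = 2·1.5 − 3.5·2 = -4.0000; (r_i+r_j)·cross = 5.5·-4.0000 = -22.0000
edge 1: (3.5,1.5)→(18,14)  cross = 3.5·14 − 18·1.5 = 22.0000; (r_i+r_j)·cross = 21.5·22.0000 = 473.0000
edge 2: (18,14)→(18.5,26.5)  cross = 18·26.5 − 18.5·14 = 218.0000; (r_i+r_j)·cross = 36.5·218.0000 = 7957.0000
edge 3: (18.5,26.5)→(18.5,32)  cross = 18.5·32 − 18.5·26.5 = 101.7500; (r_i+r_j)·cross = 37·101.7500 = 3764.7500
edge 4: (18.5,32)→(11,40)  cross = 18.5·40 − 11·32 = 388.0000; (r_i+r_j)·cross = 29.5·388.0000 = 11446.0000
edge 5: (11,40)→(5,27.5)  cross = 11·27.5 − 5·40 = 102.5000; (r_i+r_j)·cross = 16·102.5000 = 1640.0000
edge 6: (5,27.5)→(3.5,23.5)  cross = 5·23.5 − 3.5·27.5 = 21.2500; (r_i+r_j)·cross = 8.5·21.2500 = 180.6250
edge 7: (3.5,23.5)→(2,2)  cross = 3.5·2 − 2·23.5 = -40.0000; (r_i+r_j)·cross = 5.5·-40.0000 = -220.0000
Σcross = 809.5000 → A = |Σcross|/2 = 404.7500 mm²
Σ(r_i+r_j)·cross = 25219.3750 → first moment M = |Σ|/6 = 4203.2292
R_c = M/A = 4203.2292/404.7500 = 10.3848 mm
θ = 285° = 4.974188 rad
V = θ·R_c·A = 4.974188·10.3848·404.7500 = 20907.654 mm³

Volume = 20907.654 mm³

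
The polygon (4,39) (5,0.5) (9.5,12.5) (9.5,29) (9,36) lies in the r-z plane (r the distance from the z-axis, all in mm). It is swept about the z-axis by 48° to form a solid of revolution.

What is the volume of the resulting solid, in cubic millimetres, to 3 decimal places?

Profile (r,z), 5 vertices: (4,39) (5,0.5) (9.5,12.5) (9.5,29) (9,36)
edge 0: (4,39)→(5,0.5)  cross = 4·0.5 − 5·39 = -193.0000; (r_i+r_j)·cross = 9·-193.0000 = -1737.0000
edge 1: (5,0.5)→(9.5,12.5)  cross = 5·12.5 − 9.5·0.5 = 57.7500; (r_i+r_j)·cross = 14.5·57.7500 = 837.3750
edge 2: (9.5,12.5)→(9.5,29)  cross = 9.5·29 − 9.5·12.5 = 156.7500; (r_i+r_j)·cross = 19·156.7500 = 2978.2500
edge 3: (9.5,29)→(9,36)  cross = 9.5·36 − 9·29 = 81.0000; (r_i+r_j)·cross = 18.5·81.0000 = 1498.5000
edge 4: (9,36)→(4,39)  cross = 9·39 − 4·36 = 207.0000; (r_i+r_j)·cross = 13·207.0000 = 2691.0000
Σcross = 309.5000 → A = |Σcross|/2 = 154.7500 mm²
Σ(r_i+r_j)·cross = 6268.1250 → first moment M = |Σ|/6 = 1044.6875
R_c = M/A = 1044.6875/154.7500 = 6.7508 mm
θ = 48° = 0.837758 rad
V = θ·R_c·A = 0.837758·6.7508·154.7500 = 875.195 mm³

Volume = 875.195 mm³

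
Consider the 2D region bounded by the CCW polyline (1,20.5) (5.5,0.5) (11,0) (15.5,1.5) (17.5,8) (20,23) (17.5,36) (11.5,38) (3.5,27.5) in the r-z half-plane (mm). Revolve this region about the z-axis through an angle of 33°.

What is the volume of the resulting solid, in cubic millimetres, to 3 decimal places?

Volume = 3270.437 mm³

Profile (r,z), 9 vertices: (1,20.5) (5.5,0.5) (11,0) (15.5,1.5) (17.5,8) (20,23) (17.5,36) (11.5,38) (3.5,27.5)
edge 0: (1,20.5)→(5.5,0.5)  cross = 1·0.5 − 5.5·20.5 = -112.2500; (r_i+r_j)·cross = 6.5·-112.2500 = -729.6250
edge 1: (5.5,0.5)→(11,0)  cross = 5.5·0 − 11·0.5 = -5.5000; (r_i+r_j)·cross = 16.5·-5.5000 = -90.7500
edge 2: (11,0)→(15.5,1.5)  cross = 11·1.5 − 15.5·0 = 16.5000; (r_i+r_j)·cross = 26.5·16.5000 = 437.2500
edge 3: (15.5,1.5)→(17.5,8)  cross = 15.5·8 − 17.5·1.5 = 97.7500; (r_i+r_j)·cross = 33·97.7500 = 3225.7500
edge 4: (17.5,8)→(20,23)  cross = 17.5·23 − 20·8 = 242.5000; (r_i+r_j)·cross = 37.5·242.5000 = 9093.7500
edge 5: (20,23)→(17.5,36)  cross = 20·36 − 17.5·23 = 317.5000; (r_i+r_j)·cross = 37.5·317.5000 = 11906.2500
edge 6: (17.5,36)→(11.5,38)  cross = 17.5·38 − 11.5·36 = 251.0000; (r_i+r_j)·cross = 29·251.0000 = 7279.0000
edge 7: (11.5,38)→(3.5,27.5)  cross = 11.5·27.5 − 3.5·38 = 183.2500; (r_i+r_j)·cross = 15·183.2500 = 2748.7500
edge 8: (3.5,27.5)→(1,20.5)  cross = 3.5·20.5 − 1·27.5 = 44.2500; (r_i+r_j)·cross = 4.5·44.2500 = 199.1250
Σcross = 1035.0000 → A = |Σcross|/2 = 517.5000 mm²
Σ(r_i+r_j)·cross = 34069.5000 → first moment M = |Σ|/6 = 5678.2500
R_c = M/A = 5678.2500/517.5000 = 10.9725 mm
θ = 33° = 0.575959 rad
V = θ·R_c·A = 0.575959·10.9725·517.5000 = 3270.437 mm³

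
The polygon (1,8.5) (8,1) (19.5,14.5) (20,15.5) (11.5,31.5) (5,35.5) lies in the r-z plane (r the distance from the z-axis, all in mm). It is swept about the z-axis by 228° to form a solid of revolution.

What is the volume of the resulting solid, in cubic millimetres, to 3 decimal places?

Profile (r,z), 6 vertices: (1,8.5) (8,1) (19.5,14.5) (20,15.5) (11.5,31.5) (5,35.5)
edge 0: (1,8.5)→(8,1)  cross = 1·1 − 8·8.5 = -67.0000; (r_i+r_j)·cross = 9·-67.0000 = -603.0000
edge 1: (8,1)→(19.5,14.5)  cross = 8·14.5 − 19.5·1 = 96.5000; (r_i+r_j)·cross = 27.5·96.5000 = 2653.7500
edge 2: (19.5,14.5)→(20,15.5)  cross = 19.5·15.5 − 20·14.5 = 12.2500; (r_i+r_j)·cross = 39.5·12.2500 = 483.8750
edge 3: (20,15.5)→(11.5,31.5)  cross = 20·31.5 − 11.5·15.5 = 451.7500; (r_i+r_j)·cross = 31.5·451.7500 = 14230.1250
edge 4: (11.5,31.5)→(5,35.5)  cross = 11.5·35.5 − 5·31.5 = 250.7500; (r_i+r_j)·cross = 16.5·250.7500 = 4137.3750
edge 5: (5,35.5)→(1,8.5)  cross = 5·8.5 − 1·35.5 = 7.0000; (r_i+r_j)·cross = 6·7.0000 = 42.0000
Σcross = 751.2500 → A = |Σcross|/2 = 375.6250 mm²
Σ(r_i+r_j)·cross = 20944.1250 → first moment M = |Σ|/6 = 3490.6875
R_c = M/A = 3490.6875/375.6250 = 9.2930 mm
θ = 228° = 3.979351 rad
V = θ·R_c·A = 3.979351·9.2930·375.6250 = 13890.670 mm³

Volume = 13890.670 mm³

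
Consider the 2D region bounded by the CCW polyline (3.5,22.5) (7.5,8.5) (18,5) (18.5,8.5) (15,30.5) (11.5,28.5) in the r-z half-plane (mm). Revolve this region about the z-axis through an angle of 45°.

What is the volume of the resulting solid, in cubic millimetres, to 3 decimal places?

Profile (r,z), 6 vertices: (3.5,22.5) (7.5,8.5) (18,5) (18.5,8.5) (15,30.5) (11.5,28.5)
edge 0: (3.5,22.5)→(7.5,8.5)  cross = 3.5·8.5 − 7.5·22.5 = -139.0000; (r_i+r_j)·cross = 11·-139.0000 = -1529.0000
edge 1: (7.5,8.5)→(18,5)  cross = 7.5·5 − 18·8.5 = -115.5000; (r_i+r_j)·cross = 25.5·-115.5000 = -2945.2500
edge 2: (18,5)→(18.5,8.5)  cross = 18·8.5 − 18.5·5 = 60.5000; (r_i+r_j)·cross = 36.5·60.5000 = 2208.2500
edge 3: (18.5,8.5)→(15,30.5)  cross = 18.5·30.5 − 15·8.5 = 436.7500; (r_i+r_j)·cross = 33.5·436.7500 = 14631.1250
edge 4: (15,30.5)→(11.5,28.5)  cross = 15·28.5 − 11.5·30.5 = 76.7500; (r_i+r_j)·cross = 26.5·76.7500 = 2033.8750
edge 5: (11.5,28.5)→(3.5,22.5)  cross = 11.5·22.5 − 3.5·28.5 = 159.0000; (r_i+r_j)·cross = 15·159.0000 = 2385.0000
Σcross = 478.5000 → A = |Σcross|/2 = 239.2500 mm²
Σ(r_i+r_j)·cross = 16784.0000 → first moment M = |Σ|/6 = 2797.3333
R_c = M/A = 2797.3333/239.2500 = 11.6921 mm
θ = 45° = 0.785398 rad
V = θ·R_c·A = 0.785398·11.6921·239.2500 = 2197.020 mm³

Volume = 2197.020 mm³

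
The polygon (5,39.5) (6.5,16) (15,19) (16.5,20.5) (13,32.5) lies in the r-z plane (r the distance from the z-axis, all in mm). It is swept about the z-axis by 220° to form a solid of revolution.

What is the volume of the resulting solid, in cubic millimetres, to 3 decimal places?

Volume = 6111.081 mm³

Profile (r,z), 5 vertices: (5,39.5) (6.5,16) (15,19) (16.5,20.5) (13,32.5)
edge 0: (5,39.5)→(6.5,16)  cross = 5·16 − 6.5·39.5 = -176.7500; (r_i+r_j)·cross = 11.5·-176.7500 = -2032.6250
edge 1: (6.5,16)→(15,19)  cross = 6.5·19 − 15·16 = -116.5000; (r_i+r_j)·cross = 21.5·-116.5000 = -2504.7500
edge 2: (15,19)→(16.5,20.5)  cross = 15·20.5 − 16.5·19 = -6.0000; (r_i+r_j)·cross = 31.5·-6.0000 = -189.0000
edge 3: (16.5,20.5)→(13,32.5)  cross = 16.5·32.5 − 13·20.5 = 269.7500; (r_i+r_j)·cross = 29.5·269.7500 = 7957.6250
edge 4: (13,32.5)→(5,39.5)  cross = 13·39.5 − 5·32.5 = 351.0000; (r_i+r_j)·cross = 18·351.0000 = 6318.0000
Σcross = 321.5000 → A = |Σcross|/2 = 160.7500 mm²
Σ(r_i+r_j)·cross = 9549.2500 → first moment M = |Σ|/6 = 1591.5417
R_c = M/A = 1591.5417/160.7500 = 9.9007 mm
θ = 220° = 3.839724 rad
V = θ·R_c·A = 3.839724·9.9007·160.7500 = 6111.081 mm³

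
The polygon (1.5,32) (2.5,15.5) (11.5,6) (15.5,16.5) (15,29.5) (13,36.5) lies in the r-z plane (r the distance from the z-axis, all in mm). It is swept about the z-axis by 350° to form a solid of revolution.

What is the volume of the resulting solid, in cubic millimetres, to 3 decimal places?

Volume = 16622.916 mm³

Profile (r,z), 6 vertices: (1.5,32) (2.5,15.5) (11.5,6) (15.5,16.5) (15,29.5) (13,36.5)
edge 0: (1.5,32)→(2.5,15.5)  cross = 1.5·15.5 − 2.5·32 = -56.7500; (r_i+r_j)·cross = 4·-56.7500 = -227.0000
edge 1: (2.5,15.5)→(11.5,6)  cross = 2.5·6 − 11.5·15.5 = -163.2500; (r_i+r_j)·cross = 14·-163.2500 = -2285.5000
edge 2: (11.5,6)→(15.5,16.5)  cross = 11.5·16.5 − 15.5·6 = 96.7500; (r_i+r_j)·cross = 27·96.7500 = 2612.2500
edge 3: (15.5,16.5)→(15,29.5)  cross = 15.5·29.5 − 15·16.5 = 209.7500; (r_i+r_j)·cross = 30.5·209.7500 = 6397.3750
edge 4: (15,29.5)→(13,36.5)  cross = 15·36.5 − 13·29.5 = 164.0000; (r_i+r_j)·cross = 28·164.0000 = 4592.0000
edge 5: (13,36.5)→(1.5,32)  cross = 13·32 − 1.5·36.5 = 361.2500; (r_i+r_j)·cross = 14.5·361.2500 = 5238.1250
Σcross = 611.7500 → A = |Σcross|/2 = 305.8750 mm²
Σ(r_i+r_j)·cross = 16327.2500 → first moment M = |Σ|/6 = 2721.2083
R_c = M/A = 2721.2083/305.8750 = 8.8965 mm
θ = 350° = 6.108652 rad
V = θ·R_c·A = 6.108652·8.8965·305.8750 = 16622.916 mm³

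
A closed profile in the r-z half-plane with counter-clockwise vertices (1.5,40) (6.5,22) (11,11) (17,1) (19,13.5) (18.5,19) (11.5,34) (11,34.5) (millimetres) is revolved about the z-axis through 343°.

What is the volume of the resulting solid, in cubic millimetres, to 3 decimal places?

Volume = 19657.727 mm³

Profile (r,z), 8 vertices: (1.5,40) (6.5,22) (11,11) (17,1) (19,13.5) (18.5,19) (11.5,34) (11,34.5)
edge 0: (1.5,40)→(6.5,22)  cross = 1.5·22 − 6.5·40 = -227.0000; (r_i+r_j)·cross = 8·-227.0000 = -1816.0000
edge 1: (6.5,22)→(11,11)  cross = 6.5·11 − 11·22 = -170.5000; (r_i+r_j)·cross = 17.5·-170.5000 = -2983.7500
edge 2: (11,11)→(17,1)  cross = 11·1 − 17·11 = -176.0000; (r_i+r_j)·cross = 28·-176.0000 = -4928.0000
edge 3: (17,1)→(19,13.5)  cross = 17·13.5 − 19·1 = 210.5000; (r_i+r_j)·cross = 36·210.5000 = 7578.0000
edge 4: (19,13.5)→(18.5,19)  cross = 19·19 − 18.5·13.5 = 111.2500; (r_i+r_j)·cross = 37.5·111.2500 = 4171.8750
edge 5: (18.5,19)→(11.5,34)  cross = 18.5·34 − 11.5·19 = 410.5000; (r_i+r_j)·cross = 30·410.5000 = 12315.0000
edge 6: (11.5,34)→(11,34.5)  cross = 11.5·34.5 − 11·34 = 22.7500; (r_i+r_j)·cross = 22.5·22.7500 = 511.8750
edge 7: (11,34.5)→(1.5,40)  cross = 11·40 − 1.5·34.5 = 388.2500; (r_i+r_j)·cross = 12.5·388.2500 = 4853.1250
Σcross = 569.7500 → A = |Σcross|/2 = 284.8750 mm²
Σ(r_i+r_j)·cross = 19702.1250 → first moment M = |Σ|/6 = 3283.6875
R_c = M/A = 3283.6875/284.8750 = 11.5268 mm
θ = 343° = 5.986479 rad
V = θ·R_c·A = 5.986479·11.5268·284.8750 = 19657.727 mm³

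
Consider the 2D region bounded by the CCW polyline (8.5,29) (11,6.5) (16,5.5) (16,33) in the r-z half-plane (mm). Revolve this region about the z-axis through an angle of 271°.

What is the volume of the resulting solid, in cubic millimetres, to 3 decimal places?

Profile (r,z), 4 vertices: (8.5,29) (11,6.5) (16,5.5) (16,33)
edge 0: (8.5,29)→(11,6.5)  cross = 8.5·6.5 − 11·29 = -263.7500; (r_i+r_j)·cross = 19.5·-263.7500 = -5143.1250
edge 1: (11,6.5)→(16,5.5)  cross = 11·5.5 − 16·6.5 = -43.5000; (r_i+r_j)·cross = 27·-43.5000 = -1174.5000
edge 2: (16,5.5)→(16,33)  cross = 16·33 − 16·5.5 = 440.0000; (r_i+r_j)·cross = 32·440.0000 = 14080.0000
edge 3: (16,33)→(8.5,29)  cross = 16·29 − 8.5·33 = 183.5000; (r_i+r_j)·cross = 24.5·183.5000 = 4495.7500
Σcross = 316.2500 → A = |Σcross|/2 = 158.1250 mm²
Σ(r_i+r_j)·cross = 12258.1250 → first moment M = |Σ|/6 = 2043.0208
R_c = M/A = 2043.0208/158.1250 = 12.9203 mm
θ = 271° = 4.729842 rad
V = θ·R_c·A = 4.729842·12.9203·158.1250 = 9663.166 mm³

Volume = 9663.166 mm³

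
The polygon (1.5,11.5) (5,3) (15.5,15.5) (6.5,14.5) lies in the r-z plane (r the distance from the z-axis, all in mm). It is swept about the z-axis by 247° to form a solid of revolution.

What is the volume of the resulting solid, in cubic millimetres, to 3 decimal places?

Profile (r,z), 4 vertices: (1.5,11.5) (5,3) (15.5,15.5) (6.5,14.5)
edge 0: (1.5,11.5)→(5,3)  cross = 1.5·3 − 5·11.5 = -53.0000; (r_i+r_j)·cross = 6.5·-53.0000 = -344.5000
edge 1: (5,3)→(15.5,15.5)  cross = 5·15.5 − 15.5·3 = 31.0000; (r_i+r_j)·cross = 20.5·31.0000 = 635.5000
edge 2: (15.5,15.5)→(6.5,14.5)  cross = 15.5·14.5 − 6.5·15.5 = 124.0000; (r_i+r_j)·cross = 22·124.0000 = 2728.0000
edge 3: (6.5,14.5)→(1.5,11.5)  cross = 6.5·11.5 − 1.5·14.5 = 53.0000; (r_i+r_j)·cross = 8·53.0000 = 424.0000
Σcross = 155.0000 → A = |Σcross|/2 = 77.5000 mm²
Σ(r_i+r_j)·cross = 3443.0000 → first moment M = |Σ|/6 = 573.8333
R_c = M/A = 573.8333/77.5000 = 7.4043 mm
θ = 247° = 4.310963 rad
V = θ·R_c·A = 4.310963·7.4043·77.5000 = 2473.774 mm³

Volume = 2473.774 mm³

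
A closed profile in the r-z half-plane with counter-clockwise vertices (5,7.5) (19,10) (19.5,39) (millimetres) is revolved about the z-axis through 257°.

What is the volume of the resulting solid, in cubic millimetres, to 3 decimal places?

Volume = 13162.408 mm³

Profile (r,z), 3 vertices: (5,7.5) (19,10) (19.5,39)
edge 0: (5,7.5)→(19,10)  cross = 5·10 − 19·7.5 = -92.5000; (r_i+r_j)·cross = 24·-92.5000 = -2220.0000
edge 1: (19,10)→(19.5,39)  cross = 19·39 − 19.5·10 = 546.0000; (r_i+r_j)·cross = 38.5·546.0000 = 21021.0000
edge 2: (19.5,39)→(5,7.5)  cross = 19.5·7.5 − 5·39 = -48.7500; (r_i+r_j)·cross = 24.5·-48.7500 = -1194.3750
Σcross = 404.7500 → A = |Σcross|/2 = 202.3750 mm²
Σ(r_i+r_j)·cross = 17606.6250 → first moment M = |Σ|/6 = 2934.4375
R_c = M/A = 2934.4375/202.3750 = 14.5000 mm
θ = 257° = 4.485496 rad
V = θ·R_c·A = 4.485496·14.5000·202.3750 = 13162.408 mm³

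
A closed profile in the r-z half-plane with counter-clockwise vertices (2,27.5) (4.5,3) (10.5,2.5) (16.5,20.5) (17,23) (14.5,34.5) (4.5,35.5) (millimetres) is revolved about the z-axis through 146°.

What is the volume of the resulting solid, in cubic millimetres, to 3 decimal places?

Volume = 8413.349 mm³

Profile (r,z), 7 vertices: (2,27.5) (4.5,3) (10.5,2.5) (16.5,20.5) (17,23) (14.5,34.5) (4.5,35.5)
edge 0: (2,27.5)→(4.5,3)  cross = 2·3 − 4.5·27.5 = -117.7500; (r_i+r_j)·cross = 6.5·-117.7500 = -765.3750
edge 1: (4.5,3)→(10.5,2.5)  cross = 4.5·2.5 − 10.5·3 = -20.2500; (r_i+r_j)·cross = 15·-20.2500 = -303.7500
edge 2: (10.5,2.5)→(16.5,20.5)  cross = 10.5·20.5 − 16.5·2.5 = 174.0000; (r_i+r_j)·cross = 27·174.0000 = 4698.0000
edge 3: (16.5,20.5)→(17,23)  cross = 16.5·23 − 17·20.5 = 31.0000; (r_i+r_j)·cross = 33.5·31.0000 = 1038.5000
edge 4: (17,23)→(14.5,34.5)  cross = 17·34.5 − 14.5·23 = 253.0000; (r_i+r_j)·cross = 31.5·253.0000 = 7969.5000
edge 5: (14.5,34.5)→(4.5,35.5)  cross = 14.5·35.5 − 4.5·34.5 = 359.5000; (r_i+r_j)·cross = 19·359.5000 = 6830.5000
edge 6: (4.5,35.5)→(2,27.5)  cross = 4.5·27.5 − 2·35.5 = 52.7500; (r_i+r_j)·cross = 6.5·52.7500 = 342.8750
Σcross = 732.2500 → A = |Σcross|/2 = 366.1250 mm²
Σ(r_i+r_j)·cross = 19810.2500 → first moment M = |Σ|/6 = 3301.7083
R_c = M/A = 3301.7083/366.1250 = 9.0180 mm
θ = 146° = 2.548181 rad
V = θ·R_c·A = 2.548181·9.0180·366.1250 = 8413.349 mm³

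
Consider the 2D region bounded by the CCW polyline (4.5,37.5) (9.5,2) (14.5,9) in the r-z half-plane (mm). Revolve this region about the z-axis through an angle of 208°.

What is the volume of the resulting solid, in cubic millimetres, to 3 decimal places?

Profile (r,z), 3 vertices: (4.5,37.5) (9.5,2) (14.5,9)
edge 0: (4.5,37.5)→(9.5,2)  cross = 4.5·2 − 9.5·37.5 = -347.2500; (r_i+r_j)·cross = 14·-347.2500 = -4861.5000
edge 1: (9.5,2)→(14.5,9)  cross = 9.5·9 − 14.5·2 = 56.5000; (r_i+r_j)·cross = 24·56.5000 = 1356.0000
edge 2: (14.5,9)→(4.5,37.5)  cross = 14.5·37.5 − 4.5·9 = 503.2500; (r_i+r_j)·cross = 19·503.2500 = 9561.7500
Σcross = 212.5000 → A = |Σcross|/2 = 106.2500 mm²
Σ(r_i+r_j)·cross = 6056.2500 → first moment M = |Σ|/6 = 1009.3750
R_c = M/A = 1009.3750/106.2500 = 9.5000 mm
θ = 208° = 3.630285 rad
V = θ·R_c·A = 3.630285·9.5000·106.2500 = 3664.319 mm³

Volume = 3664.319 mm³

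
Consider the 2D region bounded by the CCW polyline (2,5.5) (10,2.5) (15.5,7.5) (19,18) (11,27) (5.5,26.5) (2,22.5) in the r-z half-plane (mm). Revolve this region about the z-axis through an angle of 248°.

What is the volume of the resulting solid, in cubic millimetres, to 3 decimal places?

Profile (r,z), 7 vertices: (2,5.5) (10,2.5) (15.5,7.5) (19,18) (11,27) (5.5,26.5) (2,22.5)
edge 0: (2,5.5)→(10,2.5)  cross = 2·2.5 − 10·5.5 = -50.0000; (r_i+r_j)·cross = 12·-50.0000 = -600.0000
edge 1: (10,2.5)→(15.5,7.5)  cross = 10·7.5 − 15.5·2.5 = 36.2500; (r_i+r_j)·cross = 25.5·36.2500 = 924.3750
edge 2: (15.5,7.5)→(19,18)  cross = 15.5·18 − 19·7.5 = 136.5000; (r_i+r_j)·cross = 34.5·136.5000 = 4709.2500
edge 3: (19,18)→(11,27)  cross = 19·27 − 11·18 = 315.0000; (r_i+r_j)·cross = 30·315.0000 = 9450.0000
edge 4: (11,27)→(5.5,26.5)  cross = 11·26.5 − 5.5·27 = 143.0000; (r_i+r_j)·cross = 16.5·143.0000 = 2359.5000
edge 5: (5.5,26.5)→(2,22.5)  cross = 5.5·22.5 − 2·26.5 = 70.7500; (r_i+r_j)·cross = 7.5·70.7500 = 530.6250
edge 6: (2,22.5)→(2,5.5)  cross = 2·5.5 − 2·22.5 = -34.0000; (r_i+r_j)·cross = 4·-34.0000 = -136.0000
Σcross = 617.5000 → A = |Σcross|/2 = 308.7500 mm²
Σ(r_i+r_j)·cross = 17237.7500 → first moment M = |Σ|/6 = 2872.9583
R_c = M/A = 2872.9583/308.7500 = 9.3051 mm
θ = 248° = 4.328417 rad
V = θ·R_c·A = 4.328417·9.3051·308.7500 = 12435.360 mm³

Volume = 12435.360 mm³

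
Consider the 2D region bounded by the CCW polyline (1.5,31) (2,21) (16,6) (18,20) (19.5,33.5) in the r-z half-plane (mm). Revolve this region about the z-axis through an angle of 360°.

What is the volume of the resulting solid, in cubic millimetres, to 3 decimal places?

Volume = 21882.240 mm³

Profile (r,z), 5 vertices: (1.5,31) (2,21) (16,6) (18,20) (19.5,33.5)
edge 0: (1.5,31)→(2,21)  cross = 1.5·21 − 2·31 = -30.5000; (r_i+r_j)·cross = 3.5·-30.5000 = -106.7500
edge 1: (2,21)→(16,6)  cross = 2·6 − 16·21 = -324.0000; (r_i+r_j)·cross = 18·-324.0000 = -5832.0000
edge 2: (16,6)→(18,20)  cross = 16·20 − 18·6 = 212.0000; (r_i+r_j)·cross = 34·212.0000 = 7208.0000
edge 3: (18,20)→(19.5,33.5)  cross = 18·33.5 − 19.5·20 = 213.0000; (r_i+r_j)·cross = 37.5·213.0000 = 7987.5000
edge 4: (19.5,33.5)→(1.5,31)  cross = 19.5·31 − 1.5·33.5 = 554.2500; (r_i+r_j)·cross = 21·554.2500 = 11639.2500
Σcross = 624.7500 → A = |Σcross|/2 = 312.3750 mm²
Σ(r_i+r_j)·cross = 20896.0000 → first moment M = |Σ|/6 = 3482.6667
R_c = M/A = 3482.6667/312.3750 = 11.1490 mm
θ = 360° = 6.283185 rad
V = θ·R_c·A = 6.283185·11.1490·312.3750 = 21882.240 mm³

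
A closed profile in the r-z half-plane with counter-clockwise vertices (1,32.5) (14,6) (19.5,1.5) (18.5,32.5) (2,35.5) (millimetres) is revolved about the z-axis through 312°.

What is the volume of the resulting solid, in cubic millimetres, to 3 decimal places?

Volume = 22958.262 mm³

Profile (r,z), 5 vertices: (1,32.5) (14,6) (19.5,1.5) (18.5,32.5) (2,35.5)
edge 0: (1,32.5)→(14,6)  cross = 1·6 − 14·32.5 = -449.0000; (r_i+r_j)·cross = 15·-449.0000 = -6735.0000
edge 1: (14,6)→(19.5,1.5)  cross = 14·1.5 − 19.5·6 = -96.0000; (r_i+r_j)·cross = 33.5·-96.0000 = -3216.0000
edge 2: (19.5,1.5)→(18.5,32.5)  cross = 19.5·32.5 − 18.5·1.5 = 606.0000; (r_i+r_j)·cross = 38·606.0000 = 23028.0000
edge 3: (18.5,32.5)→(2,35.5)  cross = 18.5·35.5 − 2·32.5 = 591.7500; (r_i+r_j)·cross = 20.5·591.7500 = 12130.8750
edge 4: (2,35.5)→(1,32.5)  cross = 2·32.5 − 1·35.5 = 29.5000; (r_i+r_j)·cross = 3·29.5000 = 88.5000
Σcross = 682.2500 → A = |Σcross|/2 = 341.1250 mm²
Σ(r_i+r_j)·cross = 25296.3750 → first moment M = |Σ|/6 = 4216.0625
R_c = M/A = 4216.0625/341.1250 = 12.3593 mm
θ = 312° = 5.445427 rad
V = θ·R_c·A = 5.445427·12.3593·341.1250 = 22958.262 mm³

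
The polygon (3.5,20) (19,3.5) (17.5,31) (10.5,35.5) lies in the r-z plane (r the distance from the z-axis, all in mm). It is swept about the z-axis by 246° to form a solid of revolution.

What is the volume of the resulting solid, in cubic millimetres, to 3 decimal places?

Profile (r,z), 4 vertices: (3.5,20) (19,3.5) (17.5,31) (10.5,35.5)
edge 0: (3.5,20)→(19,3.5)  cross = 3.5·3.5 − 19·20 = -367.7500; (r_i+r_j)·cross = 22.5·-367.7500 = -8274.3750
edge 1: (19,3.5)→(17.5,31)  cross = 19·31 − 17.5·3.5 = 527.7500; (r_i+r_j)·cross = 36.5·527.7500 = 19262.8750
edge 2: (17.5,31)→(10.5,35.5)  cross = 17.5·35.5 − 10.5·31 = 295.7500; (r_i+r_j)·cross = 28·295.7500 = 8281.0000
edge 3: (10.5,35.5)→(3.5,20)  cross = 10.5·20 − 3.5·35.5 = 85.7500; (r_i+r_j)·cross = 14·85.7500 = 1200.5000
Σcross = 541.5000 → A = |Σcross|/2 = 270.7500 mm²
Σ(r_i+r_j)·cross = 20470.0000 → first moment M = |Σ|/6 = 3411.6667
R_c = M/A = 3411.6667/270.7500 = 12.6008 mm
θ = 246° = 4.293510 rad
V = θ·R_c·A = 4.293510·12.6008·270.7500 = 14648.025 mm³

Volume = 14648.025 mm³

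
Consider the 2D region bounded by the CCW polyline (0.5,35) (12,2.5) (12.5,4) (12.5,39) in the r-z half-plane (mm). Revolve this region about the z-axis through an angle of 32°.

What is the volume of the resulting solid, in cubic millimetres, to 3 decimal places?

Volume = 1074.890 mm³

Profile (r,z), 4 vertices: (0.5,35) (12,2.5) (12.5,4) (12.5,39)
edge 0: (0.5,35)→(12,2.5)  cross = 0.5·2.5 − 12·35 = -418.7500; (r_i+r_j)·cross = 12.5·-418.7500 = -5234.3750
edge 1: (12,2.5)→(12.5,4)  cross = 12·4 − 12.5·2.5 = 16.7500; (r_i+r_j)·cross = 24.5·16.7500 = 410.3750
edge 2: (12.5,4)→(12.5,39)  cross = 12.5·39 − 12.5·4 = 437.5000; (r_i+r_j)·cross = 25·437.5000 = 10937.5000
edge 3: (12.5,39)→(0.5,35)  cross = 12.5·35 − 0.5·39 = 418.0000; (r_i+r_j)·cross = 13·418.0000 = 5434.0000
Σcross = 453.5000 → A = |Σcross|/2 = 226.7500 mm²
Σ(r_i+r_j)·cross = 11547.5000 → first moment M = |Σ|/6 = 1924.5833
R_c = M/A = 1924.5833/226.7500 = 8.4877 mm
θ = 32° = 0.558505 rad
V = θ·R_c·A = 0.558505·8.4877·226.7500 = 1074.890 mm³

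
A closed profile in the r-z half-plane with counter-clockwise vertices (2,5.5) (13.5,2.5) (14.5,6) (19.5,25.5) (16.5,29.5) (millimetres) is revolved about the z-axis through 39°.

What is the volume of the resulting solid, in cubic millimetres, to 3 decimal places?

Profile (r,z), 5 vertices: (2,5.5) (13.5,2.5) (14.5,6) (19.5,25.5) (16.5,29.5)
edge 0: (2,5.5)→(13.5,2.5)  cross = 2·2.5 − 13.5·5.5 = -69.2500; (r_i+r_j)·cross = 15.5·-69.2500 = -1073.3750
edge 1: (13.5,2.5)→(14.5,6)  cross = 13.5·6 − 14.5·2.5 = 44.7500; (r_i+r_j)·cross = 28·44.7500 = 1253.0000
edge 2: (14.5,6)→(19.5,25.5)  cross = 14.5·25.5 − 19.5·6 = 252.7500; (r_i+r_j)·cross = 34·252.7500 = 8593.5000
edge 3: (19.5,25.5)→(16.5,29.5)  cross = 19.5·29.5 − 16.5·25.5 = 154.5000; (r_i+r_j)·cross = 36·154.5000 = 5562.0000
edge 4: (16.5,29.5)→(2,5.5)  cross = 16.5·5.5 − 2·29.5 = 31.7500; (r_i+r_j)·cross = 18.5·31.7500 = 587.3750
Σcross = 414.5000 → A = |Σcross|/2 = 207.2500 mm²
Σ(r_i+r_j)·cross = 14922.5000 → first moment M = |Σ|/6 = 2487.0833
R_c = M/A = 2487.0833/207.2500 = 12.0004 mm
θ = 39° = 0.680678 rad
V = θ·R_c·A = 0.680678·12.0004·207.2500 = 1692.904 mm³

Volume = 1692.904 mm³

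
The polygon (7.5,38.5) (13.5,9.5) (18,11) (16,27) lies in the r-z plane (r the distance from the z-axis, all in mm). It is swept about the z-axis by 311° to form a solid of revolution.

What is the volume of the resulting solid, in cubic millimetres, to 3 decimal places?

Volume = 9164.229 mm³

Profile (r,z), 4 vertices: (7.5,38.5) (13.5,9.5) (18,11) (16,27)
edge 0: (7.5,38.5)→(13.5,9.5)  cross = 7.5·9.5 − 13.5·38.5 = -448.5000; (r_i+r_j)·cross = 21·-448.5000 = -9418.5000
edge 1: (13.5,9.5)→(18,11)  cross = 13.5·11 − 18·9.5 = -22.5000; (r_i+r_j)·cross = 31.5·-22.5000 = -708.7500
edge 2: (18,11)→(16,27)  cross = 18·27 − 16·11 = 310.0000; (r_i+r_j)·cross = 34·310.0000 = 10540.0000
edge 3: (16,27)→(7.5,38.5)  cross = 16·38.5 − 7.5·27 = 413.5000; (r_i+r_j)·cross = 23.5·413.5000 = 9717.2500
Σcross = 252.5000 → A = |Σcross|/2 = 126.2500 mm²
Σ(r_i+r_j)·cross = 10130.0000 → first moment M = |Σ|/6 = 1688.3333
R_c = M/A = 1688.3333/126.2500 = 13.3729 mm
θ = 311° = 5.427974 rad
V = θ·R_c·A = 5.427974·13.3729·126.2500 = 9164.229 mm³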